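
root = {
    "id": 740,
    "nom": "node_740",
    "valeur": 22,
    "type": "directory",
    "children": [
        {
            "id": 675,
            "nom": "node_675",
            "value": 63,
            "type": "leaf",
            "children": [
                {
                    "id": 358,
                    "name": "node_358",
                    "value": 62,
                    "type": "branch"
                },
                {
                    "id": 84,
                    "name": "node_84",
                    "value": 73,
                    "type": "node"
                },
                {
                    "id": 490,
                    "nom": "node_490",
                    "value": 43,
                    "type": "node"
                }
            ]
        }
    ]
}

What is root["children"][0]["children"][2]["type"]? "node"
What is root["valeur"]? 22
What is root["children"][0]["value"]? 63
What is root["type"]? "directory"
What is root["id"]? 740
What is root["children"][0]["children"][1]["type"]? "node"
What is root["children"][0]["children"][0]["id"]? 358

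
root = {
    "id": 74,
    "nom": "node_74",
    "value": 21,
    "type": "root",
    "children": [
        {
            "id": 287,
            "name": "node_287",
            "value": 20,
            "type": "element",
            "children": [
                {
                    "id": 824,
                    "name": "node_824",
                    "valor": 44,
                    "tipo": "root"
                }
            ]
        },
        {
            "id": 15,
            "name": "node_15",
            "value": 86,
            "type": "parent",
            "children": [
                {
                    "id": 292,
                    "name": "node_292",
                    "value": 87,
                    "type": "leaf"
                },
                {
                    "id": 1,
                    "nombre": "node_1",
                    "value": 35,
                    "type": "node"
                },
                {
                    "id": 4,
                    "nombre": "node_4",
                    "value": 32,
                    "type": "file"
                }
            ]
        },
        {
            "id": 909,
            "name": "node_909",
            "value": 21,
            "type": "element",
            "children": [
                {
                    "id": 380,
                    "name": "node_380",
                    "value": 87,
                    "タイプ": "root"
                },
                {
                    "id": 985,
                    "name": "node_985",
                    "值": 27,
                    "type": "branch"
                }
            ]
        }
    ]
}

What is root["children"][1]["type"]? "parent"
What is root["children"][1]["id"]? 15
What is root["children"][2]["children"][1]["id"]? 985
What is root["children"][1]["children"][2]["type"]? "file"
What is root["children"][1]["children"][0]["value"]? 87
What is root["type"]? "root"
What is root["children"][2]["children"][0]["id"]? 380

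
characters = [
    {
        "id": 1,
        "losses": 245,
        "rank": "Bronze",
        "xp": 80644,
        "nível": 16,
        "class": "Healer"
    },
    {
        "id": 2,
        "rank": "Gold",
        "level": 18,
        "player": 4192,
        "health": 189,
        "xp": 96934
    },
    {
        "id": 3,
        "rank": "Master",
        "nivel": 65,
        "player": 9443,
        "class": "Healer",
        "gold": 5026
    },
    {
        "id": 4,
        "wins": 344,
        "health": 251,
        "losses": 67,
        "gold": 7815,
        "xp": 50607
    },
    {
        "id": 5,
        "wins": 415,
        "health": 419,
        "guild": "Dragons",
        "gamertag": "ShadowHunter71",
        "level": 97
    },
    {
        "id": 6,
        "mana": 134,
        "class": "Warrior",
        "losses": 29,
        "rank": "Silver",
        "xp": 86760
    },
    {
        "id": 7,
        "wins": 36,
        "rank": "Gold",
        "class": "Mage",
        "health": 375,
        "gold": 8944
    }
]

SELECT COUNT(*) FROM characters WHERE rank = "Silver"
1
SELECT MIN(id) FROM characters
1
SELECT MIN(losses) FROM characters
29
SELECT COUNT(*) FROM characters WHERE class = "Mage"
1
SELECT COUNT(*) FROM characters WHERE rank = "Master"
1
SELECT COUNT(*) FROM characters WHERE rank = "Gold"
2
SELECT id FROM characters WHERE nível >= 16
[1]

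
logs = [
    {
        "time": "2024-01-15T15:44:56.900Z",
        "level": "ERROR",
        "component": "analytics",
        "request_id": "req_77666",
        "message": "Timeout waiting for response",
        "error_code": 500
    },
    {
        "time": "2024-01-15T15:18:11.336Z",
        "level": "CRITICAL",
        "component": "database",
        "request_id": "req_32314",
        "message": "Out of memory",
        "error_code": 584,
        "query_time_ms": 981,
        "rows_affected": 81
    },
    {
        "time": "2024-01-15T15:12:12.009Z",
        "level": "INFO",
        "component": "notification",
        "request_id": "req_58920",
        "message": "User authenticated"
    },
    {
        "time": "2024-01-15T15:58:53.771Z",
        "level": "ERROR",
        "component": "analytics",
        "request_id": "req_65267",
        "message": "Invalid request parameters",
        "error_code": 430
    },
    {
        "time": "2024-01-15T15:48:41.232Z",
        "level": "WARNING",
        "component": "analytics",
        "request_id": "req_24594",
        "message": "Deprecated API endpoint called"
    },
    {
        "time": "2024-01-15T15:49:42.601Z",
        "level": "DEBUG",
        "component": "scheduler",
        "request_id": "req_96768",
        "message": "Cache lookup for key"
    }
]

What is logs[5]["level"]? "DEBUG"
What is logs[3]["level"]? "ERROR"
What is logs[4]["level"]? "WARNING"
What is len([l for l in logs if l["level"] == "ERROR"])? 2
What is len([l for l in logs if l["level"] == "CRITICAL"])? 1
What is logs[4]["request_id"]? "req_24594"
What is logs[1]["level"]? "CRITICAL"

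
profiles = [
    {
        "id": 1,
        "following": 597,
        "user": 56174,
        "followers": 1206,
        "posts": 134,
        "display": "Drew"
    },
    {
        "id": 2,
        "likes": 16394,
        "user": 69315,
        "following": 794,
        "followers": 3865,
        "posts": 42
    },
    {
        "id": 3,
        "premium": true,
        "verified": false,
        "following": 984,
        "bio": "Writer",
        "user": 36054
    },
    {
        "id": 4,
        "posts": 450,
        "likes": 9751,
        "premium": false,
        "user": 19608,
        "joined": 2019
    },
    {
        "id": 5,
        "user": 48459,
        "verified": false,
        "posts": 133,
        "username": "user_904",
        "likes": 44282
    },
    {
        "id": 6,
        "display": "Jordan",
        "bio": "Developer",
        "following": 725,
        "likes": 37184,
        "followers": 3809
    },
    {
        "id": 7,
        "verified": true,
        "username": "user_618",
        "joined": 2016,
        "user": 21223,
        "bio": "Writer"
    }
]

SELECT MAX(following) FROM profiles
984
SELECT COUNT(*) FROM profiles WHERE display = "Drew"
1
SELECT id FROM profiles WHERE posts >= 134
[1, 4]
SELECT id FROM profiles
[1, 2, 3, 4, 5, 6, 7]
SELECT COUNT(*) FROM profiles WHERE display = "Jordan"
1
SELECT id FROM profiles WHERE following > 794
[3]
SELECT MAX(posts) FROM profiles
450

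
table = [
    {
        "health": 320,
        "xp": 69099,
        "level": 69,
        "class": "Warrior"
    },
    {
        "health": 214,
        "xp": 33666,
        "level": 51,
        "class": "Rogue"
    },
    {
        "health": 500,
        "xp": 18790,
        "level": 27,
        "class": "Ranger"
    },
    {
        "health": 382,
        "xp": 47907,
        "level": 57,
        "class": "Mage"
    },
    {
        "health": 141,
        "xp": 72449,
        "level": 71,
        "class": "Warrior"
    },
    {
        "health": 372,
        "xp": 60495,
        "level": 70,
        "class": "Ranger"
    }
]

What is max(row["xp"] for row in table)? 72449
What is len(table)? 6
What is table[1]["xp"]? 33666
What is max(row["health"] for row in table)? 500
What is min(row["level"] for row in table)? 27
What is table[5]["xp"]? 60495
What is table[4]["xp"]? 72449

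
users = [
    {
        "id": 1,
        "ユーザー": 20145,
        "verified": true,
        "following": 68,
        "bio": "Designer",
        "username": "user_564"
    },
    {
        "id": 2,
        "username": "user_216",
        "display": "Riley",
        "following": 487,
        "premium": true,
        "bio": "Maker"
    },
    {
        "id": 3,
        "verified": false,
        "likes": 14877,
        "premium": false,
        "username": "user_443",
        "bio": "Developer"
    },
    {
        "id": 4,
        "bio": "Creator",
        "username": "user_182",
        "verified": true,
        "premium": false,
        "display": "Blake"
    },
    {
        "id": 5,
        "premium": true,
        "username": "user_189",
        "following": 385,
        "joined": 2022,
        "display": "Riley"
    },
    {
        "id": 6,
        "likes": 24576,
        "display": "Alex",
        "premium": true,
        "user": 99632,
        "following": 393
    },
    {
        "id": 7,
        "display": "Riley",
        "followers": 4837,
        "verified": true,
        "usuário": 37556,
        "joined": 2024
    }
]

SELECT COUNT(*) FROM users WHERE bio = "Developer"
1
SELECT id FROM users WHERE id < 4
[1, 2, 3]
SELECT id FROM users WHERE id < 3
[1, 2]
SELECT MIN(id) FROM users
1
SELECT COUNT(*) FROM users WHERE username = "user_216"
1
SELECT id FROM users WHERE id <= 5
[1, 2, 3, 4, 5]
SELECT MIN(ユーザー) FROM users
20145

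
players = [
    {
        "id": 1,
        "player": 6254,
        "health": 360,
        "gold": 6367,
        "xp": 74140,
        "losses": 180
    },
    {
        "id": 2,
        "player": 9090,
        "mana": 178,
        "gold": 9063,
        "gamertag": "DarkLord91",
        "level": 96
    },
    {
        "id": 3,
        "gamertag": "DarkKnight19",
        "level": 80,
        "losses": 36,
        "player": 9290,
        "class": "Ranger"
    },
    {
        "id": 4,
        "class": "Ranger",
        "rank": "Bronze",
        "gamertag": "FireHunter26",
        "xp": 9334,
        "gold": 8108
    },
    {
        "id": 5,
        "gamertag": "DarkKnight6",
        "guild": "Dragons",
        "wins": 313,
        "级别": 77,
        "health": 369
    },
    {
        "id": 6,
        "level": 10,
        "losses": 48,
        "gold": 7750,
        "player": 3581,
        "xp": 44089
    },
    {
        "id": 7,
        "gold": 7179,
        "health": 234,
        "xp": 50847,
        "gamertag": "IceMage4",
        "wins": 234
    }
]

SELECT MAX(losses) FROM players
180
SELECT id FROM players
[1, 2, 3, 4, 5, 6, 7]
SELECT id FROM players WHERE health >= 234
[1, 5, 7]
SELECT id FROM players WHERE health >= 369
[5]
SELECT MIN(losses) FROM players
36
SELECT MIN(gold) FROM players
6367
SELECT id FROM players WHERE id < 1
[]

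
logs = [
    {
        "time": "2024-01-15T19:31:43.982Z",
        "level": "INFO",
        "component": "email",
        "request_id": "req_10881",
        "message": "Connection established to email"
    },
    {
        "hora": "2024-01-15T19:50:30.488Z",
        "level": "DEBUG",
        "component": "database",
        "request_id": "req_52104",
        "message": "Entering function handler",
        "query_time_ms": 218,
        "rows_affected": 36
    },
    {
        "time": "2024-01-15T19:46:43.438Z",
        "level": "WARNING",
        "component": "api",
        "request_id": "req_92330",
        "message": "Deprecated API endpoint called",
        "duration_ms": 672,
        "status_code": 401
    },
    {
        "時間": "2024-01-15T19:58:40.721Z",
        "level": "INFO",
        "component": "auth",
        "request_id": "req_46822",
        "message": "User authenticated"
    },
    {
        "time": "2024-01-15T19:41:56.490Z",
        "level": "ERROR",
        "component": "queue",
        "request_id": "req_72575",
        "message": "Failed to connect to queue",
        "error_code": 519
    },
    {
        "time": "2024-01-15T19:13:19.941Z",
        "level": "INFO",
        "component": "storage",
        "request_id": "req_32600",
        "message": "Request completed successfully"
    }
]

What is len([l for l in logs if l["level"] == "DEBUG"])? 1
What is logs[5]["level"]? "INFO"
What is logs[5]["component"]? "storage"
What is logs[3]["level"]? "INFO"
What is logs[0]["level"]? "INFO"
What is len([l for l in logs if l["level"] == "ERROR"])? 1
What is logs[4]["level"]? "ERROR"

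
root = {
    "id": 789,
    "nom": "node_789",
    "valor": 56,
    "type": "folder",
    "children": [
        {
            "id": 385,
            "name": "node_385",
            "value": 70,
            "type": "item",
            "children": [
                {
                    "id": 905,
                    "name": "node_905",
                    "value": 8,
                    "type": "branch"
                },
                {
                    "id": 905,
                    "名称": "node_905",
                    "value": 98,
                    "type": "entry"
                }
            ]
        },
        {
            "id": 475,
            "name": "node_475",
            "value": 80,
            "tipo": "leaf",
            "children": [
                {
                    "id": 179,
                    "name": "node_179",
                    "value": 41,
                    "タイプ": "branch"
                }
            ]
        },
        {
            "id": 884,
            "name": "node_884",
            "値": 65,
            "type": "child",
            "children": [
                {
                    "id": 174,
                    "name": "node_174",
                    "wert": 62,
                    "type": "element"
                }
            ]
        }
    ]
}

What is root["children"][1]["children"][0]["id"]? 179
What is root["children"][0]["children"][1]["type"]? "entry"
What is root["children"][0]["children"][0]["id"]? 905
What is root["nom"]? "node_789"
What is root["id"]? 789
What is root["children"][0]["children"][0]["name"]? "node_905"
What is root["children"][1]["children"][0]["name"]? "node_179"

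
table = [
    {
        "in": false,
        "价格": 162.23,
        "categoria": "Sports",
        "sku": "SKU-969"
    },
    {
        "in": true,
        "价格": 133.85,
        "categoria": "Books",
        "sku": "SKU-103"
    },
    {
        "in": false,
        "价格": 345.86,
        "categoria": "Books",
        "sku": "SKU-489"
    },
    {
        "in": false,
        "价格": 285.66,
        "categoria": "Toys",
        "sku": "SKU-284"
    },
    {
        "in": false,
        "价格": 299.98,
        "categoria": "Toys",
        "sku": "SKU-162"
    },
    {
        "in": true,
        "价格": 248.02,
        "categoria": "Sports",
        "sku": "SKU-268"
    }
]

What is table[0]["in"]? False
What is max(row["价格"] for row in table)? 345.86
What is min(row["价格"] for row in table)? 133.85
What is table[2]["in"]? False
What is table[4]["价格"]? 299.98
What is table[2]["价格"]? 345.86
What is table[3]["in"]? False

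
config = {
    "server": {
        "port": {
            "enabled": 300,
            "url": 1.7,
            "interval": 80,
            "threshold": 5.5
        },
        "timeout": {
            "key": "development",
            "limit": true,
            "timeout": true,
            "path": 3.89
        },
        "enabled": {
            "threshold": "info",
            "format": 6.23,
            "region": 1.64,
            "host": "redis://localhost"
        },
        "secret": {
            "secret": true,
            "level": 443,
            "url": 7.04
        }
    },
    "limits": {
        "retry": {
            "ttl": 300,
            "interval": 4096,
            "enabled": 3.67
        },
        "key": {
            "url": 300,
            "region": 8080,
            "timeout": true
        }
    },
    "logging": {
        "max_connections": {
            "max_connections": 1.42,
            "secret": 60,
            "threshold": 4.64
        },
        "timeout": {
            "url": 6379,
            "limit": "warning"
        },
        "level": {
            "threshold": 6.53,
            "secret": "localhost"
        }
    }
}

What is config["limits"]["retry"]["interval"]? 4096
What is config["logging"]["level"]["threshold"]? 6.53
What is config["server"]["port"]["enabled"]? 300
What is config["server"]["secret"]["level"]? 443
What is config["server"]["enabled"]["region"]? 1.64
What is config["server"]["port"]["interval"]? 80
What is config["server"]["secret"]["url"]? 7.04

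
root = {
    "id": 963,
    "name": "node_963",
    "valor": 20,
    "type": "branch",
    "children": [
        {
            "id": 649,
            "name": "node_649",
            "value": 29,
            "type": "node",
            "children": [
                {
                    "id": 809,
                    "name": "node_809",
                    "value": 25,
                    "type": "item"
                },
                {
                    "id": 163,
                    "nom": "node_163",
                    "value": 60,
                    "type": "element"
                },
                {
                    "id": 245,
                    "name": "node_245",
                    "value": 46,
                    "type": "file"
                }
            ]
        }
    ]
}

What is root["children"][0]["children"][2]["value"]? 46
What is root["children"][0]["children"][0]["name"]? "node_809"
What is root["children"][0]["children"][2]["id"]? 245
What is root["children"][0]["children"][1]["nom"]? "node_163"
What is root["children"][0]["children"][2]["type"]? "file"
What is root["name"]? "node_963"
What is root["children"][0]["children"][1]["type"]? "element"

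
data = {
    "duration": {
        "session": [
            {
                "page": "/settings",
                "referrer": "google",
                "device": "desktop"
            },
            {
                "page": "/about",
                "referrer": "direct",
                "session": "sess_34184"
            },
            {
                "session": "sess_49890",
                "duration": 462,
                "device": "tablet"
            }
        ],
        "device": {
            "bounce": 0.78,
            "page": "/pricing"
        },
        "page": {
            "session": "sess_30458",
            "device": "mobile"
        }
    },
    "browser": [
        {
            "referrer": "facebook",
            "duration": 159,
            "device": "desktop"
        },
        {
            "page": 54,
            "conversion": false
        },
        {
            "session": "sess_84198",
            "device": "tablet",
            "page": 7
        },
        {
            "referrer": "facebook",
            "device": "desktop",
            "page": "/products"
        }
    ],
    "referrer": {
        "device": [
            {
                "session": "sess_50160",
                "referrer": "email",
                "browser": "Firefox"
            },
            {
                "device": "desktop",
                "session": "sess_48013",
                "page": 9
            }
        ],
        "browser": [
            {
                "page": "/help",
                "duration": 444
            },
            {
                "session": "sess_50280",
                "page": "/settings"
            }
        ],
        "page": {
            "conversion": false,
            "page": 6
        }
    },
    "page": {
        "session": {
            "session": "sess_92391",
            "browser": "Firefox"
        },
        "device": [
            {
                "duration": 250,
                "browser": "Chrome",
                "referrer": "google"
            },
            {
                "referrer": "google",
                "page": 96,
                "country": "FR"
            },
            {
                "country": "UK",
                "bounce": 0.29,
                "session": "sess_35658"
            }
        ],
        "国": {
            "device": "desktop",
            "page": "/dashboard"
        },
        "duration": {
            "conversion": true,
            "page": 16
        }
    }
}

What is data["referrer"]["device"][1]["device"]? "desktop"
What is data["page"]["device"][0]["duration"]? 250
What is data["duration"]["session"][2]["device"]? "tablet"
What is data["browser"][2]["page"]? 7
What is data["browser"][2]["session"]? "sess_84198"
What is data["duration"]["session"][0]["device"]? "desktop"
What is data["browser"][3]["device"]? "desktop"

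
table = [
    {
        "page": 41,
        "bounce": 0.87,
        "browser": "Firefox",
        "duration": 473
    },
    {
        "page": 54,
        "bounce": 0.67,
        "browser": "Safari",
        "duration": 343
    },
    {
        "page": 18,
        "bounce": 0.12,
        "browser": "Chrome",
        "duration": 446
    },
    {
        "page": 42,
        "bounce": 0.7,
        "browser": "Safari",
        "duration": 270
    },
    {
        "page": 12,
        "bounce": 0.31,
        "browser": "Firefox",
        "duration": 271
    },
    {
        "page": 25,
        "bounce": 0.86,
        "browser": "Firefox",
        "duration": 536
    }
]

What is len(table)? 6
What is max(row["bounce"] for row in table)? 0.87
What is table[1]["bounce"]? 0.67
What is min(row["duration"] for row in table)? 270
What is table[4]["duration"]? 271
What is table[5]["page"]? 25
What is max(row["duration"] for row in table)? 536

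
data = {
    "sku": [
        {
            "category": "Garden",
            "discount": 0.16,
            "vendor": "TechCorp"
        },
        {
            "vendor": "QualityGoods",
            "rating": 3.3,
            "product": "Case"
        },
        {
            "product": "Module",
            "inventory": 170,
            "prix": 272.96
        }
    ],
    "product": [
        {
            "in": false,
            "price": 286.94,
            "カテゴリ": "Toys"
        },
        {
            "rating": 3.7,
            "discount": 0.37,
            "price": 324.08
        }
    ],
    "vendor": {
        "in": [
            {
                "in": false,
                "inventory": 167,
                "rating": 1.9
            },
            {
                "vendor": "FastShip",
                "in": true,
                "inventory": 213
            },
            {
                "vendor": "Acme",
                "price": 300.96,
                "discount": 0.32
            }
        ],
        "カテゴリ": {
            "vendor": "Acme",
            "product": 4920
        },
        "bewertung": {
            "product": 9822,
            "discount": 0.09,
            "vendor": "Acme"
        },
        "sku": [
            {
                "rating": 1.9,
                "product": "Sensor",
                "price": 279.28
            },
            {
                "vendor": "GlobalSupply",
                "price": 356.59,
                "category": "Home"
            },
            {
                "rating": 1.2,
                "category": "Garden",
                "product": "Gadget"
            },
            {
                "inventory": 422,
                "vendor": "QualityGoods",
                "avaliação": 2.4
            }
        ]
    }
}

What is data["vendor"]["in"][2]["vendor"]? "Acme"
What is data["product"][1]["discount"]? 0.37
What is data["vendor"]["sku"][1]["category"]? "Home"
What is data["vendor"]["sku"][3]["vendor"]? "QualityGoods"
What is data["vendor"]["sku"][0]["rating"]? 1.9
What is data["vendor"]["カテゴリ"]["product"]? 4920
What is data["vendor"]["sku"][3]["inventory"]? 422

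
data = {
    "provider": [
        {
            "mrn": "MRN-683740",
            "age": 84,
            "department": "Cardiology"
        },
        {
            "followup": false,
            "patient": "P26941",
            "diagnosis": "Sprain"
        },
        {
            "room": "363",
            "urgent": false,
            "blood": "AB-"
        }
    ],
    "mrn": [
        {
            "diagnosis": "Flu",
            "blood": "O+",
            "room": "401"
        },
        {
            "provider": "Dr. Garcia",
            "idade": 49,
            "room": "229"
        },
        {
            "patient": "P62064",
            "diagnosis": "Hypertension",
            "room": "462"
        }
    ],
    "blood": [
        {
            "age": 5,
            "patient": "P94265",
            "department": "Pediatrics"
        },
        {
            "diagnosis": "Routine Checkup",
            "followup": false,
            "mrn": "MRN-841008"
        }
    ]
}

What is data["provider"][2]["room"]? "363"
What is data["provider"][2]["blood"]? "AB-"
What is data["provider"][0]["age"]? 84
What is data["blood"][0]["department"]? "Pediatrics"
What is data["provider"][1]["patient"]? "P26941"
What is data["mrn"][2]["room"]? "462"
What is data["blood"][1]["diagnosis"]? "Routine Checkup"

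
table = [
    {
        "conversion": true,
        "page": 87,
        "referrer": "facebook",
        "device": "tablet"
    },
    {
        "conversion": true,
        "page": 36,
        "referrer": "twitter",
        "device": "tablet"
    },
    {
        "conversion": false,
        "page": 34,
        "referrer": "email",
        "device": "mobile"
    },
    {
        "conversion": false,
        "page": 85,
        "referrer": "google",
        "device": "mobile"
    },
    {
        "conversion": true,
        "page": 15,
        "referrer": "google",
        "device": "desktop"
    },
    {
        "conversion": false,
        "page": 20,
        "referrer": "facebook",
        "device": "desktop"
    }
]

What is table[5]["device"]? "desktop"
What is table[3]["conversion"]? False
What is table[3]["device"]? "mobile"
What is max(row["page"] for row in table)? 87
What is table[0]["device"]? "tablet"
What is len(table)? 6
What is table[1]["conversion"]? True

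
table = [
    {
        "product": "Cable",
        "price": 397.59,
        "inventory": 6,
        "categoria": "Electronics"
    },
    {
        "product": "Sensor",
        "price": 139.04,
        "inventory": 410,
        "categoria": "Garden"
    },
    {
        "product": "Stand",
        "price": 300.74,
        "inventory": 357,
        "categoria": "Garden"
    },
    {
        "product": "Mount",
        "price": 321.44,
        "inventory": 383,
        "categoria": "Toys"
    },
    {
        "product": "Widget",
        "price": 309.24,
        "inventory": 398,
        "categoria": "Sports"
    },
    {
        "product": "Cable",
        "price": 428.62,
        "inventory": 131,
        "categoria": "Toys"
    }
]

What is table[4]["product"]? "Widget"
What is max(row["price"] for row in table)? 428.62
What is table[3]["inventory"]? 383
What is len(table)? 6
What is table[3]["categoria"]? "Toys"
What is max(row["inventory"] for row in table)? 410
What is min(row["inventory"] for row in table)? 6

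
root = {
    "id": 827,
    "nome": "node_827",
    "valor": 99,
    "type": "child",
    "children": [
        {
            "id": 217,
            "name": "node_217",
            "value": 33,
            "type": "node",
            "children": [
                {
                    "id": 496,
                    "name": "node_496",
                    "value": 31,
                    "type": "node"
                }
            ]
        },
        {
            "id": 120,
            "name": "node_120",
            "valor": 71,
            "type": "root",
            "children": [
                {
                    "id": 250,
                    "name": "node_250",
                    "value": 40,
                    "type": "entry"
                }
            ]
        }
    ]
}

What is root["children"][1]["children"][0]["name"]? "node_250"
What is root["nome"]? "node_827"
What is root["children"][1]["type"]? "root"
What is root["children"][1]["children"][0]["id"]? 250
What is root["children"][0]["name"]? "node_217"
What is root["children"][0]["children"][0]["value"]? 31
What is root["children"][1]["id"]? 120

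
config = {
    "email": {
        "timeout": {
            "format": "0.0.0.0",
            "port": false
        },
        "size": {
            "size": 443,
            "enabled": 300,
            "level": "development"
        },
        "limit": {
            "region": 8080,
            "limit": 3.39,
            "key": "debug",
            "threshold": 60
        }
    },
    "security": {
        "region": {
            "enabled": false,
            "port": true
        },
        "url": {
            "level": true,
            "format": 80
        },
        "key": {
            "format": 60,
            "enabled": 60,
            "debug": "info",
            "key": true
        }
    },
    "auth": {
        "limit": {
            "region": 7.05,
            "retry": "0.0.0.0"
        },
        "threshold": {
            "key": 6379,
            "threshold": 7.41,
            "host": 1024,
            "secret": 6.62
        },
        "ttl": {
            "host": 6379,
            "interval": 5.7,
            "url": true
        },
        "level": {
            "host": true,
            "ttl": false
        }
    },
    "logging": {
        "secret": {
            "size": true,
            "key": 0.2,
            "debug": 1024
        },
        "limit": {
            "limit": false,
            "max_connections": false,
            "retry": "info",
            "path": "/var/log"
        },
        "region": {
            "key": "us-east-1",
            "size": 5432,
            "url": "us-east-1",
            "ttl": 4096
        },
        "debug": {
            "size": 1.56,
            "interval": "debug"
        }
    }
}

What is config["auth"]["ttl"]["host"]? 6379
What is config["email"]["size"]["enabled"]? 300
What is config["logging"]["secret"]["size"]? True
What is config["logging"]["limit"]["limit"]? False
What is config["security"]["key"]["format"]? 60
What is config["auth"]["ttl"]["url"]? True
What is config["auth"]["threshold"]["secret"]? 6.62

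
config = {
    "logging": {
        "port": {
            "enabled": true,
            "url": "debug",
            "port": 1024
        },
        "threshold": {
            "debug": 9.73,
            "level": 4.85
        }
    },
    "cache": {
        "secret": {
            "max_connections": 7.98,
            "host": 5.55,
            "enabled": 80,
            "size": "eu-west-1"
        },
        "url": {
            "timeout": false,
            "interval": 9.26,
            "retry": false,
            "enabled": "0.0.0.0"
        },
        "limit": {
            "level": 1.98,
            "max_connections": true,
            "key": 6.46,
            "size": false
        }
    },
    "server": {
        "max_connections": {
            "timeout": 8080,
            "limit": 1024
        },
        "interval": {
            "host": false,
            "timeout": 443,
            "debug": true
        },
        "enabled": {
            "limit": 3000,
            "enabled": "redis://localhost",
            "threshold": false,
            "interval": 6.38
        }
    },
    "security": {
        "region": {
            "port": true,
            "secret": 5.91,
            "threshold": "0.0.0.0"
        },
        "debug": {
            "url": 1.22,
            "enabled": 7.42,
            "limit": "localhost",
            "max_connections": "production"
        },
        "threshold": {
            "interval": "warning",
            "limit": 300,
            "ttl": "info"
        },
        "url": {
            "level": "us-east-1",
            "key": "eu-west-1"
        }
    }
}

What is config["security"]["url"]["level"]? "us-east-1"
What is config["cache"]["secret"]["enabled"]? 80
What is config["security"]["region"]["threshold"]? "0.0.0.0"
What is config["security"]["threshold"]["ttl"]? "info"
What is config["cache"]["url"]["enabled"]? "0.0.0.0"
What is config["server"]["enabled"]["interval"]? 6.38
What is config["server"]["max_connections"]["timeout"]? 8080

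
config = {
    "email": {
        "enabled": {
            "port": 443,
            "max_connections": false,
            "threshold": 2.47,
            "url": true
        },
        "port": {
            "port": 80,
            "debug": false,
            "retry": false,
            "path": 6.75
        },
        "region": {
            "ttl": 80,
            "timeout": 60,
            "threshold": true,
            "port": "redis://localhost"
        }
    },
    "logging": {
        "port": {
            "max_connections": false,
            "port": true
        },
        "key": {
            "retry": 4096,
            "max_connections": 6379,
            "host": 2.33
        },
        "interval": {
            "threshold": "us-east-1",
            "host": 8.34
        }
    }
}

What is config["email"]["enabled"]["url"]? True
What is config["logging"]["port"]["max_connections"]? False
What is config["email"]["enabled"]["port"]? 443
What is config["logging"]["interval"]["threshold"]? "us-east-1"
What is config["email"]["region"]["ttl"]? 80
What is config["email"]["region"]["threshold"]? True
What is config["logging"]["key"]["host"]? 2.33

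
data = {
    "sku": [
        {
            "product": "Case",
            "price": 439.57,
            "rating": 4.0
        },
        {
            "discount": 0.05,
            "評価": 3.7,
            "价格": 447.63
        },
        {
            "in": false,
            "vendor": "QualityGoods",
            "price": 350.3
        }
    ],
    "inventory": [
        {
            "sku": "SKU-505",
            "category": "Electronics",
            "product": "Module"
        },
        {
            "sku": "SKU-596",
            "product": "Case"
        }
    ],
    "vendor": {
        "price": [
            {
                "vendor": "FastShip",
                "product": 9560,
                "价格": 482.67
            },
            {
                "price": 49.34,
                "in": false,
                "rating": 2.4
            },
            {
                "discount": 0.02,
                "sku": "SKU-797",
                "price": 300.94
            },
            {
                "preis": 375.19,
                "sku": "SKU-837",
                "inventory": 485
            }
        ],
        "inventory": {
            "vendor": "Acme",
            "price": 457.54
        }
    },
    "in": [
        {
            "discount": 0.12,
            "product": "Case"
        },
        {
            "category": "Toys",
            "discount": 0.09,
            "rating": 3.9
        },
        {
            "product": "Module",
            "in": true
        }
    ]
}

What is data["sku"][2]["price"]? 350.3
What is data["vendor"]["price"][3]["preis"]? 375.19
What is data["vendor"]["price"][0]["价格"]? 482.67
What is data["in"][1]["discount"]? 0.09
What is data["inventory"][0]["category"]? "Electronics"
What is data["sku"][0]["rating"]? 4.0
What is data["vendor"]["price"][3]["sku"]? "SKU-837"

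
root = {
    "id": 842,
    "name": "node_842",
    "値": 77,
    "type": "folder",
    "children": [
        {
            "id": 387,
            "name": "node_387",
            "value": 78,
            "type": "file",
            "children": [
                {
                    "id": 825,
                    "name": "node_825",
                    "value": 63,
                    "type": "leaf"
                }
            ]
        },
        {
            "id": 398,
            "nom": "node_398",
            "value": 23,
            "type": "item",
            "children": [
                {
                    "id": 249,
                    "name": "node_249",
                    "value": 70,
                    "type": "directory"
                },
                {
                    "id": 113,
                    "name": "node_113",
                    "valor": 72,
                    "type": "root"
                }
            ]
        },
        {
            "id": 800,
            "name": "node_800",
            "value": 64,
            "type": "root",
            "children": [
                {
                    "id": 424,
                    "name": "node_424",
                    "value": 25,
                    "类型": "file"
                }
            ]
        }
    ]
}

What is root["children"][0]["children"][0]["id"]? 825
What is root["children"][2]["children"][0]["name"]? "node_424"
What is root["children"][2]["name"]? "node_800"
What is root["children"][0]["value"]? 78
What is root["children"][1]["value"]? 23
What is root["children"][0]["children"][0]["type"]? "leaf"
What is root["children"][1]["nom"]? "node_398"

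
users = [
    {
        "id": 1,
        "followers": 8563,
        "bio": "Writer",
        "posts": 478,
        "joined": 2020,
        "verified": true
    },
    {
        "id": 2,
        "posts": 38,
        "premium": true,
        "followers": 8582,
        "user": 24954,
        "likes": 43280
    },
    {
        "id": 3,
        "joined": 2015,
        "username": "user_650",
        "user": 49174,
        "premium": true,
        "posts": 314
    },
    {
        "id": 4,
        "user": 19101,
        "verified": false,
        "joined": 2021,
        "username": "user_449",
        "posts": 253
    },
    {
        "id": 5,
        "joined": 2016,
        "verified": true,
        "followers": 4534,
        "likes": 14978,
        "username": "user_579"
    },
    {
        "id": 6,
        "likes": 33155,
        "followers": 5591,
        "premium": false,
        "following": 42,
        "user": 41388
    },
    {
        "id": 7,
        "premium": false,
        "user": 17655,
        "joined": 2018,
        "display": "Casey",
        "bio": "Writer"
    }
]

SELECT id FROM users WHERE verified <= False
[4]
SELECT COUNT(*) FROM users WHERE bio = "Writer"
2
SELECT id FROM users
[1, 2, 3, 4, 5, 6, 7]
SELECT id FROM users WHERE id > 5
[6, 7]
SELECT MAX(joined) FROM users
2021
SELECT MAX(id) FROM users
7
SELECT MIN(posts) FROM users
38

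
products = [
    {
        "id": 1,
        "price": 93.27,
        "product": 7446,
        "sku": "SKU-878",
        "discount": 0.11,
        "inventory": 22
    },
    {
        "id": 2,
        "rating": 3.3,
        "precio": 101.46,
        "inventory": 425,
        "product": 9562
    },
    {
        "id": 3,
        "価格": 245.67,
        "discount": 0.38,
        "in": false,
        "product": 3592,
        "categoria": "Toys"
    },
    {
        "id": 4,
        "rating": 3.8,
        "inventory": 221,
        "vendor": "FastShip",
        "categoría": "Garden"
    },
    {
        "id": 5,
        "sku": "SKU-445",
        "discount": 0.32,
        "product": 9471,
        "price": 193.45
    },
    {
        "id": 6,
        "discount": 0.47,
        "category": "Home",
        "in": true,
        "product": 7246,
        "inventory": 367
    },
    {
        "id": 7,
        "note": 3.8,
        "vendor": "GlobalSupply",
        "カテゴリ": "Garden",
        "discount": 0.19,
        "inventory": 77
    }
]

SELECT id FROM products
[1, 2, 3, 4, 5, 6, 7]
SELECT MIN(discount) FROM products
0.11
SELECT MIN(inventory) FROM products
22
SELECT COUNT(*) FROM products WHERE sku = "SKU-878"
1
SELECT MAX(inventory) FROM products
425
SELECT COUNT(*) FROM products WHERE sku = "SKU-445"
1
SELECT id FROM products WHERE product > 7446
[2, 5]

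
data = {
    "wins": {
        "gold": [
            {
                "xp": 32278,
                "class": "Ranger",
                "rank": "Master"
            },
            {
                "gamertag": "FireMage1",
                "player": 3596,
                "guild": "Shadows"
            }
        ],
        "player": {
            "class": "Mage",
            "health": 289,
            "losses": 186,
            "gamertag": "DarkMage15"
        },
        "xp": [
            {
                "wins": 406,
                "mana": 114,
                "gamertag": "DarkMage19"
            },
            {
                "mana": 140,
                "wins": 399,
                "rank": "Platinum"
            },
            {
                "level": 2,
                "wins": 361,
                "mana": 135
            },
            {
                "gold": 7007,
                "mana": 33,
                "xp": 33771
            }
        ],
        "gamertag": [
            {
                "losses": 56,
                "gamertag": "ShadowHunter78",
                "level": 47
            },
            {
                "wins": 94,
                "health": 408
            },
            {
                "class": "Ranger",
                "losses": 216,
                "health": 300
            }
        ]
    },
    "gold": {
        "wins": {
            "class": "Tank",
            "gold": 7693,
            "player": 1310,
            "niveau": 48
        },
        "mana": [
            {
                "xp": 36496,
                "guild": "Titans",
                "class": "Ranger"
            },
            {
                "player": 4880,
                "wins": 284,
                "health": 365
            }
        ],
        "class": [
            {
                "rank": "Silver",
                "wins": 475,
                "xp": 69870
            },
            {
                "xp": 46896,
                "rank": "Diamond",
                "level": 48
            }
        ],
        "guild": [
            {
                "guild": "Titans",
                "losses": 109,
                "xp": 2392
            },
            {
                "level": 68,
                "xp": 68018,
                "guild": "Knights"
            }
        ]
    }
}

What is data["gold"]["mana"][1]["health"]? 365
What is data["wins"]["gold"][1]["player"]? 3596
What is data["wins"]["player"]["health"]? 289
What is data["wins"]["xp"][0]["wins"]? 406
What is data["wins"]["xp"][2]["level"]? 2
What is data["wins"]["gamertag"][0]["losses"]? 56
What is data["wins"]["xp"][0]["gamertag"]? "DarkMage19"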